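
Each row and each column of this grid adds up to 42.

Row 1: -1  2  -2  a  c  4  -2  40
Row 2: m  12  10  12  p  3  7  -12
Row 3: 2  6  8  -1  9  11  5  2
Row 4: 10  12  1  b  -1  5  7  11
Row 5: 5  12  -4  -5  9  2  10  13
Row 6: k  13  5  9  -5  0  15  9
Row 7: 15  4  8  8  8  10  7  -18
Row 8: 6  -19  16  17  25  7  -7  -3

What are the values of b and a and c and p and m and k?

The known cells in row 4 total 45, leaving 42 − 45 = -3 for the blank.
The known cells in column 4 total 37, leaving 42 − 37 = 5 for the blank.
The known cells in row 1 total 46, leaving 42 − 46 = -4 for the blank.
The known cells in column 5 total 41, leaving 42 − 41 = 1 for the blank.
The known cells in row 6 total 46, leaving 42 − 46 = -4 for the blank.
The known cells in row 2 total 33, leaving 42 − 33 = 9 for the blank.

b = -3, a = 5, c = -4, p = 1, m = 9, k = -4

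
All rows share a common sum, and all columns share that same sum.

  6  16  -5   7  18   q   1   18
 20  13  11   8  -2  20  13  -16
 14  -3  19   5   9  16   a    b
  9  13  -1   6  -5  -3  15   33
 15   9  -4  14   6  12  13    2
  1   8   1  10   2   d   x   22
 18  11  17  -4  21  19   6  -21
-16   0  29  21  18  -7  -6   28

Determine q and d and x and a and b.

Rows 2 and 4 both sum to 67, so that's the common total.
Column 8: 18 − 16 + 33 + 2 + 22 − 21 + 28 = 66, so its missing entry is 67 − 66 = 1.
Row 3: 14 − 3 + 19 + 5 + 9 + 16 + 1 = 61, so its missing entry is 67 − 61 = 6.
Column 7: 1 + 13 + 6 + 15 + 13 + 6 − 6 = 48, so its missing entry is 67 − 48 = 19.
Row 6: 1 + 8 + 1 + 10 + 2 + 19 + 22 = 63, so its missing entry is 67 − 63 = 4.
Row 1: 6 + 16 − 5 + 7 + 18 + 1 + 18 = 61, so its missing entry is 67 − 61 = 6.

q = 6, d = 4, x = 19, a = 6, b = 1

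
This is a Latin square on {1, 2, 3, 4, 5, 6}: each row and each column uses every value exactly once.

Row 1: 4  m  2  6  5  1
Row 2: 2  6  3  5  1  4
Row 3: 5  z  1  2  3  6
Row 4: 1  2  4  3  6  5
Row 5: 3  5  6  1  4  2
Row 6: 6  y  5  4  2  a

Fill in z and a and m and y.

z = 4, a = 3, m = 3, y = 1

At (row 1, col 2): row 1 already has {1, 2, 4, 5, 6}, so the value is 3.
At (row 6, col 6): column 6 already has {1, 2, 4, 5, 6}, so the value is 3.
For row 6, column 2: row 6 already has {2, 3, 4, 5, 6}; that leaves 1.
For row 3, column 2: row 3 already has {1, 2, 3, 5, 6}; that leaves 4.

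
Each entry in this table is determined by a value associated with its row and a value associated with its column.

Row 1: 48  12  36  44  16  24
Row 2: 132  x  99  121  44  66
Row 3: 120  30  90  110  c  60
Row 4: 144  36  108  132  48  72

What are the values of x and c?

Each row is a constant multiple of every other row — this is a multiplication table with the headers hidden.
Row 2 is 66/24 = 11/4 times row 1, so its entry in column 2 is 12 × 11/4 = 33.
Row 3 is 60/24 = 5/2 times row 1, so its entry in column 5 is 16 × 5/2 = 40.

x = 33, c = 40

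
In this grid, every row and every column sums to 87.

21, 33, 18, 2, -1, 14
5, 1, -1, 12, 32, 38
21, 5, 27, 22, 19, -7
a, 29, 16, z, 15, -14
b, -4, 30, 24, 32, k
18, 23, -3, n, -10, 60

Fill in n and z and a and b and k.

The known cells in column 6 total 91, leaving 87 − 91 = -4 for the blank.
The known cells in row 5 total 78, leaving 87 − 78 = 9 for the blank.
The known cells in column 1 total 74, leaving 87 − 74 = 13 for the blank.
The known cells in row 4 total 59, leaving 87 − 59 = 28 for the blank.
The known cells in row 6 total 88, leaving 87 − 88 = -1 for the blank.

n = -1, z = 28, a = 13, b = 9, k = -4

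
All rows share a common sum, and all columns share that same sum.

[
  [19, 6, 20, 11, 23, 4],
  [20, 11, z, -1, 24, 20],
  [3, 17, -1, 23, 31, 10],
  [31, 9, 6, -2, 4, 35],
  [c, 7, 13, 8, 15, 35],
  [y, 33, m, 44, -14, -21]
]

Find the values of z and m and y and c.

z = 9, m = 36, y = 5, c = 5

Rows 1 and 3 both sum to 83, so that's the common total.
Row 5: 7 + 13 + 8 + 15 + 35 = 78, so its missing entry is 83 − 78 = 5.
Row 2: 20 + 11 − 1 + 24 + 20 = 74, so its missing entry is 83 − 74 = 9.
Column 1: 19 + 20 + 3 + 31 + 5 = 78, so its missing entry is 83 − 78 = 5.
Row 6: 5 + 33 + 44 − 14 − 21 = 47, so its missing entry is 83 − 47 = 36.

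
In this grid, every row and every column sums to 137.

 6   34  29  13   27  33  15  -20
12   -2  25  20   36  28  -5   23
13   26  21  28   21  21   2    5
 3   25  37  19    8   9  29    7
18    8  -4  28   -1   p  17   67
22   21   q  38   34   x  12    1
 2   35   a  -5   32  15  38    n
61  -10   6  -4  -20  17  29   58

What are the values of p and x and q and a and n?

p = 4, x = 10, q = -1, a = 24, n = -4

Column 8: -20 + 23 + 5 + 7 + 67 + 1 + 58 = 141, so its missing entry is 137 − 141 = -4.
Row 7: 2 + 35 − 5 + 32 + 15 + 38 − 4 = 113, so its missing entry is 137 − 113 = 24.
Row 5: 18 + 8 − 4 + 28 − 1 + 17 + 67 = 133, so its missing entry is 137 − 133 = 4.
Column 6: 33 + 28 + 21 + 9 + 4 + 15 + 17 = 127, so its missing entry is 137 − 127 = 10.
Row 6: 22 + 21 + 38 + 34 + 10 + 12 + 1 = 138, so its missing entry is 137 − 138 = -1.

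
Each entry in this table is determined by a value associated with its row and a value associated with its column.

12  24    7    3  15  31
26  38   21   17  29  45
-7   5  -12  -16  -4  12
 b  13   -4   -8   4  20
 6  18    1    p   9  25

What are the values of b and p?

b = 1, p = -3

The difference between any two rows is the same in every column — this is an addition table with the headers hidden.
Row 4 minus row 1 is 13 − 24 = -11, so its entry in column 1 is 12 + (-11) = 1.
Row 5 minus row 1 is 18 − 24 = -6, so its entry in column 4 is 3 + (-6) = -3.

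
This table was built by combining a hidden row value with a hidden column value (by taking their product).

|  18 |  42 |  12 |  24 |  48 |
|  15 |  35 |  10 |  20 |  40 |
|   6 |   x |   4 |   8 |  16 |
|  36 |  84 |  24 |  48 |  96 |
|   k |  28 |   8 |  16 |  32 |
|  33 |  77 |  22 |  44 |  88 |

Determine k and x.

Each row is a constant multiple of every other row — this is a multiplication table with the headers hidden.
Row 5 is 16/24 = 2/3 times row 1, so its entry in column 1 is 18 × 2/3 = 12.
Row 3 is 8/24 = 1/3 times row 1, so its entry in column 2 is 42 × 1/3 = 14.

k = 12, x = 14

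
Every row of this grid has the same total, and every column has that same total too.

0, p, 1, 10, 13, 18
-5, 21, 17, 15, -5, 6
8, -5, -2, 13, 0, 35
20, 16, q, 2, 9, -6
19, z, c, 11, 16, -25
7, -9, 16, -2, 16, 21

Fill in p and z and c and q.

Rows 2 and 3 both sum to 49, so that's the common total.
The known cells in row 1 total 42, leaving 49 − 42 = 7 for the blank.
The known cells in row 4 total 41, leaving 49 − 41 = 8 for the blank.
The known cells in column 2 total 30, leaving 49 − 30 = 19 for the blank.
The known cells in row 5 total 40, leaving 49 − 40 = 9 for the blank.

p = 7, z = 19, c = 9, q = 8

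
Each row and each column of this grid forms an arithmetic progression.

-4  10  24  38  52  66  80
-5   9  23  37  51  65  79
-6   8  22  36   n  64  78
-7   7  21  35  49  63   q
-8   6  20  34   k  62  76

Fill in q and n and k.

q = 77, n = 50, k = 48

Along each row the entries change by 14 per step; down each column they change by -1.
Row 4: from -7 at column 1, stepping by 14 to column 7 gives 77.
Row 3: from -6 at column 1, stepping by 14 to column 5 gives 50.
Row 5: from -8 at column 1, stepping by 14 to column 5 gives 48.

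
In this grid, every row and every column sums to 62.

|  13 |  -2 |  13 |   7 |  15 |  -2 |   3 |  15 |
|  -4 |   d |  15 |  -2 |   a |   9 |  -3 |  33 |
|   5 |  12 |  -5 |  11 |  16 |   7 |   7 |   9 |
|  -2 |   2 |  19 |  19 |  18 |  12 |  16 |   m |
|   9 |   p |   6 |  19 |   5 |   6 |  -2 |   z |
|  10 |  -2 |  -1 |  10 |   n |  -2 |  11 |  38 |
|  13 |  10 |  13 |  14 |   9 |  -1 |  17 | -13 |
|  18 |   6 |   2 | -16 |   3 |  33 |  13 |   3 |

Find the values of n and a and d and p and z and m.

n = -2, a = -2, d = 16, p = 20, z = -1, m = -22

Row 4: -2 + 2 + 19 + 19 + 18 + 12 + 16 = 84, so its missing entry is 62 − 84 = -22.
Row 6: 10 − 2 − 1 + 10 − 2 + 11 + 38 = 64, so its missing entry is 62 − 64 = -2.
Column 5: 15 + 16 + 18 + 5 − 2 + 9 + 3 = 64, so its missing entry is 62 − 64 = -2.
Row 2: -4 + 15 − 2 − 2 + 9 − 3 + 33 = 46, so its missing entry is 62 − 46 = 16.
Column 2: -2 + 16 + 12 + 2 − 2 + 10 + 6 = 42, so its missing entry is 62 − 42 = 20.
Row 5: 9 + 20 + 6 + 19 + 5 + 6 − 2 = 63, so its missing entry is 62 − 63 = -1.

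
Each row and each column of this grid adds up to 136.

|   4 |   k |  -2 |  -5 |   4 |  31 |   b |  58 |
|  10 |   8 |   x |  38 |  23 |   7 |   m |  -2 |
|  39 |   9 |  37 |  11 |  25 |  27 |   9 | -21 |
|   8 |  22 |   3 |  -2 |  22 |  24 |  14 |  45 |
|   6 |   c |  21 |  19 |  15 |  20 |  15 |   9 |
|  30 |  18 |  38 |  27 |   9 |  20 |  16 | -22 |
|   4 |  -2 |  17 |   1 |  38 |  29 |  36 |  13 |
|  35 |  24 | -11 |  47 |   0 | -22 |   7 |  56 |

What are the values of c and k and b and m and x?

c = 31, k = 26, b = 20, m = 19, x = 33

Column 3: -2 + 37 + 3 + 21 + 38 + 17 − 11 = 103, so its missing entry is 136 − 103 = 33.
Row 2: 10 + 8 + 33 + 38 + 23 + 7 − 2 = 117, so its missing entry is 136 − 117 = 19.
Column 7: 19 + 9 + 14 + 15 + 16 + 36 + 7 = 116, so its missing entry is 136 − 116 = 20.
Row 1: 4 − 2 − 5 + 4 + 31 + 20 + 58 = 110, so its missing entry is 136 − 110 = 26.
Row 5: 6 + 21 + 19 + 15 + 20 + 15 + 9 = 105, so its missing entry is 136 − 105 = 31.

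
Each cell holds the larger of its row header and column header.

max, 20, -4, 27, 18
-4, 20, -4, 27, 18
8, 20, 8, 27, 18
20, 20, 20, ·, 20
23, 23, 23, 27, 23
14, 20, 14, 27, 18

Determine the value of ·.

27

max(20, 27) = 27.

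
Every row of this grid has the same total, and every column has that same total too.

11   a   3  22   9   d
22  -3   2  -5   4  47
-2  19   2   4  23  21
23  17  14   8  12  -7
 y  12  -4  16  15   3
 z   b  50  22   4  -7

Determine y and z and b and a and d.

Rows 2 and 3 both sum to 67, so that's the common total.
The known cells in row 5 total 42, leaving 67 − 42 = 25 for the blank.
The known cells in column 1 total 79, leaving 67 − 79 = -12 for the blank.
The known cells in row 6 total 57, leaving 67 − 57 = 10 for the blank.
The known cells in column 2 total 55, leaving 67 − 55 = 12 for the blank.
The known cells in row 1 total 57, leaving 67 − 57 = 10 for the blank.

y = 25, z = -12, b = 10, a = 12, d = 10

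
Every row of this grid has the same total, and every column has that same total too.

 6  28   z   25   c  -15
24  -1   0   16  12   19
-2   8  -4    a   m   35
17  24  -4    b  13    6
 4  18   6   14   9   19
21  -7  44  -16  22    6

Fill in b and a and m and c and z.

b = 14, a = 17, m = 16, c = -2, z = 28

Rows 2 and 5 both sum to 70, so that's the common total.
Column 3: 0 − 4 − 4 + 6 + 44 = 42, so its missing entry is 70 − 42 = 28.
Row 1: 6 + 28 + 28 + 25 − 15 = 72, so its missing entry is 70 − 72 = -2.
Column 5: -2 + 12 + 13 + 9 + 22 = 54, so its missing entry is 70 − 54 = 16.
Row 3: -2 + 8 − 4 + 16 + 35 = 53, so its missing entry is 70 − 53 = 17.
Row 4: 17 + 24 − 4 + 13 + 6 = 56, so its missing entry is 70 − 56 = 14.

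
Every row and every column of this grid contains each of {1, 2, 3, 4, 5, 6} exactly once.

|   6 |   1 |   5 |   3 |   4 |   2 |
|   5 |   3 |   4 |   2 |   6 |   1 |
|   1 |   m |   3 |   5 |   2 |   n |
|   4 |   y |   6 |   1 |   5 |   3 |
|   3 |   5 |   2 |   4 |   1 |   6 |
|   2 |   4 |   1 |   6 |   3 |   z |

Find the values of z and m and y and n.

For row 4, column 2: row 4 already has {1, 3, 4, 5, 6}; that leaves 2.
At (row 3, col 2): column 2 already has {1, 2, 3, 4, 5}, so the value is 6.
At (row 3, col 6): row 3 already has {1, 2, 3, 5, 6}, so the value is 4.
At (row 6, col 6): row 6 already has {1, 2, 3, 4, 6}, so the value is 5.

z = 5, m = 6, y = 2, n = 4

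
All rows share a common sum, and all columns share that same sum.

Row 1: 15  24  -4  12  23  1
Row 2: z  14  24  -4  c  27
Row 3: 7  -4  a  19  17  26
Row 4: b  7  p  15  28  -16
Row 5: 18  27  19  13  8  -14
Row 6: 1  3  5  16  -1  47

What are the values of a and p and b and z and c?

Rows 1 and 5 both sum to 71, so that's the common total.
Column 5: 23 + 17 + 28 + 8 − 1 = 75, so its missing entry is 71 − 75 = -4.
Row 3: 7 − 4 + 19 + 17 + 26 = 65, so its missing entry is 71 − 65 = 6.
Row 2: 14 + 24 − 4 − 4 + 27 = 57, so its missing entry is 71 − 57 = 14.
Column 1: 15 + 14 + 7 + 18 + 1 = 55, so its missing entry is 71 − 55 = 16.
Row 4: 16 + 7 + 15 + 28 − 16 = 50, so its missing entry is 71 − 50 = 21.

a = 6, p = 21, b = 16, z = 14, c = -4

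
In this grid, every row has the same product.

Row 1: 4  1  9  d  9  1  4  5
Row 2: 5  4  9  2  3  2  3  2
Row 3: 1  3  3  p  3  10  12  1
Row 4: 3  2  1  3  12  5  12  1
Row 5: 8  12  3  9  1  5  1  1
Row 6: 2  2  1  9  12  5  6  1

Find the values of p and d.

Rows 4 and 6 each multiply to 12960, so every row has product 12960.
Row 3: 1×3×3×3×10×12×1 = 3240, so the missing entry is 12960 ÷ 3240 = 4.
Row 1: 4×1×9×9×1×4×5 = 6480, so the missing entry is 12960 ÷ 6480 = 2.

p = 4, d = 2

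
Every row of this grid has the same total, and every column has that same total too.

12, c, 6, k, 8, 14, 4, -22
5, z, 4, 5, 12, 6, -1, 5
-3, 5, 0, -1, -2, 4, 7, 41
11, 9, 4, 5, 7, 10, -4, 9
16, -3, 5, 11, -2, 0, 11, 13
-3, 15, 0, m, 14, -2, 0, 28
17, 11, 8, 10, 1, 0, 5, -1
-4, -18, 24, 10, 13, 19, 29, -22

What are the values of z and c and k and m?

z = 15, c = 17, k = 12, m = -1

Rows 3 and 4 both sum to 51, so that's the common total.
Row 6 has -3 + 15 + 0 + 14 − 2 + 0 + 28 = 52; the blank must be 51 − 52 = -1.
Row 2 has 5 + 4 + 5 + 12 + 6 − 1 + 5 = 36; the blank must be 51 − 36 = 15.
Column 2 has 15 + 5 + 9 − 3 + 15 + 11 − 18 = 34; the blank must be 51 − 34 = 17.
Row 1 has 12 + 17 + 6 + 8 + 14 + 4 − 22 = 39; the blank must be 51 − 39 = 12.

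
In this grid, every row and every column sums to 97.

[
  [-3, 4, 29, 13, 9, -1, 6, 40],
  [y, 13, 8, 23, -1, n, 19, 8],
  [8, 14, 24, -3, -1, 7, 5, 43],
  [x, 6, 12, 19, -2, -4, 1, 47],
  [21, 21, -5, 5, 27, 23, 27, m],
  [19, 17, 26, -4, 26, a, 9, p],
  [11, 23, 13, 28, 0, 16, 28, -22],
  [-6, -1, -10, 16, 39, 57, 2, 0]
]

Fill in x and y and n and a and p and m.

x = 18, y = 29, n = -2, a = 1, p = 3, m = -22

Row 4: 6 + 12 + 19 − 2 − 4 + 1 + 47 = 79, so its missing entry is 97 − 79 = 18.
Column 1: -3 + 8 + 18 + 21 + 19 + 11 − 6 = 68, so its missing entry is 97 − 68 = 29.
Row 2: 29 + 13 + 8 + 23 − 1 + 19 + 8 = 99, so its missing entry is 97 − 99 = -2.
Column 6: -1 − 2 + 7 − 4 + 23 + 16 + 57 = 96, so its missing entry is 97 − 96 = 1.
Row 6: 19 + 17 + 26 − 4 + 26 + 1 + 9 = 94, so its missing entry is 97 − 94 = 3.
Row 5: 21 + 21 − 5 + 5 + 27 + 23 + 27 = 119, so its missing entry is 97 − 119 = -22.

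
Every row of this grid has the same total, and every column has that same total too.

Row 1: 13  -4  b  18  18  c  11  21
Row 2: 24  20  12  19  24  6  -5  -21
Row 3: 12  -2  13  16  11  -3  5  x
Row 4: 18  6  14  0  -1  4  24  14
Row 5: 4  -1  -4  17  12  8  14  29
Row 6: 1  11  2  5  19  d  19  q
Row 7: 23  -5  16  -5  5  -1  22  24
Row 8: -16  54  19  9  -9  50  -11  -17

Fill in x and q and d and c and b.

Rows 2 and 4 both sum to 79, so that's the common total.
The known cells in row 3 total 52, leaving 79 − 52 = 27 for the blank.
The known cells in column 8 total 77, leaving 79 − 77 = 2 for the blank.
The known cells in row 6 total 59, leaving 79 − 59 = 20 for the blank.
The known cells in column 3 total 72, leaving 79 − 72 = 7 for the blank.
The known cells in row 1 total 84, leaving 79 − 84 = -5 for the blank.

x = 27, q = 2, d = 20, c = -5, b = 7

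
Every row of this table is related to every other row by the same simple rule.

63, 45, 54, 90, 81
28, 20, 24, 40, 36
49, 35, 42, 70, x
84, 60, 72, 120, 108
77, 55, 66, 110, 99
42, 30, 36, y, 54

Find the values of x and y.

x = 63, y = 60

Each row is a constant multiple of every other row — this is a multiplication table with the headers hidden.
Row 3 is 42/54 = 7/9 times row 1, so its entry in column 5 is 81 × 7/9 = 63.
Row 6 is 36/54 = 2/3 times row 1, so its entry in column 4 is 90 × 2/3 = 60.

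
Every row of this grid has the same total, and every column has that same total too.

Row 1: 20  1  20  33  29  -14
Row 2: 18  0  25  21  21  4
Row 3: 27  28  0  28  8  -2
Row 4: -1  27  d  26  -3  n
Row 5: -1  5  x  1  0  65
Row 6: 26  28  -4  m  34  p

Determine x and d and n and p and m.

Rows 1 and 2 both sum to 89, so that's the common total.
The known cells in row 5 total 70, leaving 89 − 70 = 19 for the blank.
The known cells in column 4 total 109, leaving 89 − 109 = -20 for the blank.
The known cells in row 6 total 64, leaving 89 − 64 = 25 for the blank.
The known cells in column 3 total 60, leaving 89 − 60 = 29 for the blank.
The known cells in row 4 total 78, leaving 89 − 78 = 11 for the blank.

x = 19, d = 29, n = 11, p = 25, m = -20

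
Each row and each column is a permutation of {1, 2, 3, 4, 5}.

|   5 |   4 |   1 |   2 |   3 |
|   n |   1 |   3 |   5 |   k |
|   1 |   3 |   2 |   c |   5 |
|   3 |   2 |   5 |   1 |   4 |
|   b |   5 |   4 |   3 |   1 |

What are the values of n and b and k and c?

At (row 3, col 4): row 3 already has {1, 2, 3, 5}, so the value is 4.
For row 5, column 1: row 5 already has {1, 3, 4, 5}; that leaves 2.
Cell (2,1): column 1 already has {1, 2, 3, 5} → 4.
Cell (2,5): row 2 already has {1, 3, 4, 5} → 2.

n = 4, b = 2, k = 2, c = 4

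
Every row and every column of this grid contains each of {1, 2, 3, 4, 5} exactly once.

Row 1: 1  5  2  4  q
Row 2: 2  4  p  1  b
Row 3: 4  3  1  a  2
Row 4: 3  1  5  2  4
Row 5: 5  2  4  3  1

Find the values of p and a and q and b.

p = 3, a = 5, q = 3, b = 5

For row 3, column 4: row 3 already has {1, 2, 3, 4}; that leaves 5.
Cell (2,3): column 3 already has {1, 2, 4, 5} → 3.
Cell (1,5): row 1 already has {1, 2, 4, 5} → 3.
Cell (2,5): row 2 already has {1, 2, 3, 4} → 5.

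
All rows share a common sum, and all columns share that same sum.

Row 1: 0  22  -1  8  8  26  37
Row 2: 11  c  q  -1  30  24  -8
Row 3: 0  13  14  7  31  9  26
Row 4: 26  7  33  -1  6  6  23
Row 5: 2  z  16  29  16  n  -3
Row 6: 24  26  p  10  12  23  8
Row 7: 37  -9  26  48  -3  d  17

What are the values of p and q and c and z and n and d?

p = -3, q = 15, c = 29, z = 12, n = 28, d = -16

Rows 1 and 3 both sum to 100, so that's the common total.
Row 7: 37 − 9 + 26 + 48 − 3 + 17 = 116, so its missing entry is 100 − 116 = -16.
Column 6: 26 + 24 + 9 + 6 + 23 − 16 = 72, so its missing entry is 100 − 72 = 28.
Row 5: 2 + 16 + 29 + 16 + 28 − 3 = 88, so its missing entry is 100 − 88 = 12.
Column 2: 22 + 13 + 7 + 12 + 26 − 9 = 71, so its missing entry is 100 − 71 = 29.
Row 2: 11 + 29 − 1 + 30 + 24 − 8 = 85, so its missing entry is 100 − 85 = 15.
Row 6: 24 + 26 + 10 + 12 + 23 + 8 = 103, so its missing entry is 100 − 103 = -3.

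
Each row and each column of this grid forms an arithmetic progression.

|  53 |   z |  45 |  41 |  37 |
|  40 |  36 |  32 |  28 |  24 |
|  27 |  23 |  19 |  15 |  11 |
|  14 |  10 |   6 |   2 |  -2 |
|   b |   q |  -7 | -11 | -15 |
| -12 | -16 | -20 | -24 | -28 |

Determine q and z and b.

Along each row the entries change by -4 per step; down each column they change by -13.
Row 5: from -7 at column 3, stepping by -4 to column 2 gives -3.
Row 1: from 53 at column 1, stepping by -4 to column 2 gives 49.
Row 5: from -7 at column 3, stepping by -4 to column 1 gives 1.

q = -3, z = 49, b = 1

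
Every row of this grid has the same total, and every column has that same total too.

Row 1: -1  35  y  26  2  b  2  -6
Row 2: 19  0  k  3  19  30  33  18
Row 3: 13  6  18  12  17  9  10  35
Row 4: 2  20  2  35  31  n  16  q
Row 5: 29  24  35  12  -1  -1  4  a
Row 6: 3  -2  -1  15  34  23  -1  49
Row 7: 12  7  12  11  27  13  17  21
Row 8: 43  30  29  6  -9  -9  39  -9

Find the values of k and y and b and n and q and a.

Rows 3 and 6 both sum to 120, so that's the common total.
Row 2 has 19 + 0 + 3 + 19 + 30 + 33 + 18 = 122; the blank must be 120 − 122 = -2.
Column 3 has -2 + 18 + 2 + 35 − 1 + 12 + 29 = 93; the blank must be 120 − 93 = 27.
Row 1 has -1 + 35 + 27 + 26 + 2 + 2 − 6 = 85; the blank must be 120 − 85 = 35.
Row 5 has 29 + 24 + 35 + 12 − 1 − 1 + 4 = 102; the blank must be 120 − 102 = 18.
Column 8 has -6 + 18 + 35 + 18 + 49 + 21 − 9 = 126; the blank must be 120 − 126 = -6.
Row 4 has 2 + 20 + 2 + 35 + 31 + 16 − 6 = 100; the blank must be 120 − 100 = 20.

k = -2, y = 27, b = 35, n = 20, q = -6, a = 18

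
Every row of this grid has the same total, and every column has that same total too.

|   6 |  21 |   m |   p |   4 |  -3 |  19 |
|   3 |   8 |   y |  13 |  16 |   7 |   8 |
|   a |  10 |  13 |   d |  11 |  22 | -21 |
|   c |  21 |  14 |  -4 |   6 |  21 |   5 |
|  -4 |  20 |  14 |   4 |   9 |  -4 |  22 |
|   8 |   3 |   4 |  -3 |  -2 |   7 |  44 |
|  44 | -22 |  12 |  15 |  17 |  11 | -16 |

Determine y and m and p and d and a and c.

y = 6, m = -2, p = 16, d = 20, a = 6, c = -2

Rows 5 and 6 both sum to 61, so that's the common total.
The known cells in row 2 total 55, leaving 61 − 55 = 6 for the blank.
The known cells in row 4 total 63, leaving 61 − 63 = -2 for the blank.
The known cells in column 1 total 55, leaving 61 − 55 = 6 for the blank.
The known cells in row 3 total 41, leaving 61 − 41 = 20 for the blank.
The known cells in column 4 total 45, leaving 61 − 45 = 16 for the blank.
The known cells in row 1 total 63, leaving 61 − 63 = -2 for the blank.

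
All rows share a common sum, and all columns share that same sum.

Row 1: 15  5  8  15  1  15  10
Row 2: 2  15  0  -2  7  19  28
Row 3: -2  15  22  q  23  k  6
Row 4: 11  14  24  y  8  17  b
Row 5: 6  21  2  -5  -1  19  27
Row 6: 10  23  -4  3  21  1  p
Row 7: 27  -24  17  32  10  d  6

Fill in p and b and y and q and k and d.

p = 15, b = -23, y = 18, q = 8, k = -3, d = 1

Rows 1 and 2 both sum to 69, so that's the common total.
Row 7: 27 − 24 + 17 + 32 + 10 + 6 = 68, so its missing entry is 69 − 68 = 1.
Row 6: 10 + 23 − 4 + 3 + 21 + 1 = 54, so its missing entry is 69 − 54 = 15.
Column 7: 10 + 28 + 6 + 27 + 15 + 6 = 92, so its missing entry is 69 − 92 = -23.
Row 4: 11 + 14 + 24 + 8 + 17 − 23 = 51, so its missing entry is 69 − 51 = 18.
Column 4: 15 − 2 + 18 − 5 + 3 + 32 = 61, so its missing entry is 69 − 61 = 8.
Row 3: -2 + 15 + 22 + 8 + 23 + 6 = 72, so its missing entry is 69 − 72 = -3.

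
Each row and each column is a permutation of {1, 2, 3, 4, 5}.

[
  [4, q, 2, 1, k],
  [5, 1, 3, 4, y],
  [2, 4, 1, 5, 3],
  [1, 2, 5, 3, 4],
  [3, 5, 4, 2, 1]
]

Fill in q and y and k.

For row 1, column 2: column 2 already has {1, 2, 4, 5}; that leaves 3.
For row 1, column 5: row 1 already has {1, 2, 3, 4}; that leaves 5.
For row 2, column 5: row 2 already has {1, 3, 4, 5}; that leaves 2.

q = 3, y = 2, k = 5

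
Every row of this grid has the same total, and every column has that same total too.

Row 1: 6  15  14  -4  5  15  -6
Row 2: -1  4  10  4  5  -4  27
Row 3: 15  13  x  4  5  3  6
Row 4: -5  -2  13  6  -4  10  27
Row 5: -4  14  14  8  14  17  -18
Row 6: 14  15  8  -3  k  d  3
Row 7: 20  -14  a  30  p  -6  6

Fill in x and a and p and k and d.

x = -1, a = -13, p = 22, k = -2, d = 10

Rows 1 and 2 both sum to 45, so that's the common total.
Column 6 has 15 − 4 + 3 + 10 + 17 − 6 = 35; the blank must be 45 − 35 = 10.
Row 6 has 14 + 15 + 8 − 3 + 10 + 3 = 47; the blank must be 45 − 47 = -2.
Column 5 has 5 + 5 + 5 − 4 + 14 − 2 = 23; the blank must be 45 − 23 = 22.
Row 7 has 20 − 14 + 30 + 22 − 6 + 6 = 58; the blank must be 45 − 58 = -13.
Row 3 has 15 + 13 + 4 + 5 + 3 + 6 = 46; the blank must be 45 − 46 = -1.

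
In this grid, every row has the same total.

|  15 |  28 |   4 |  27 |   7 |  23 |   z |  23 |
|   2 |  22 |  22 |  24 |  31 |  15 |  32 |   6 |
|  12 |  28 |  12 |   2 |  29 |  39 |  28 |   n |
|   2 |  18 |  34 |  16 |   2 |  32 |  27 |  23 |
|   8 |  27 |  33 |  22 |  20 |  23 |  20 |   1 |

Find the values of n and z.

n = 4, z = 27

Row 2 sums to 154 and so does row 5; that's the common total.
In row 3 the known cells total 150, leaving 154 − 150 = 4.
In row 1 the known cells total 127, leaving 154 − 127 = 27.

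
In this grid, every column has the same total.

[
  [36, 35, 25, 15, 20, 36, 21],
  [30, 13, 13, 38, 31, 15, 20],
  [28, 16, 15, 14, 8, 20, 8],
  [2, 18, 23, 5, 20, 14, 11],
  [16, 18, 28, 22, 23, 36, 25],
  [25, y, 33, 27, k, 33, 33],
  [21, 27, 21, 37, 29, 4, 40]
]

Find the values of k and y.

k = 27, y = 31

Columns 3 and 6 both add up to 158, so every column sums to 158.
Column 5: 20 + 31 + 8 + 20 + 23 + 29 = 131, so the missing entry is 158 − 131 = 27.
Column 2: 35 + 13 + 16 + 18 + 18 + 27 = 127, so the missing entry is 158 − 127 = 31.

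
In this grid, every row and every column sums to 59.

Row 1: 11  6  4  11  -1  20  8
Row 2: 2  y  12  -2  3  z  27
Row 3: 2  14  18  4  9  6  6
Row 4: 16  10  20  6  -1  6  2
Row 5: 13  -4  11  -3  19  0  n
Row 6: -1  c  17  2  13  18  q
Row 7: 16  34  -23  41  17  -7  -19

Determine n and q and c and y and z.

Column 6: 20 + 6 + 6 + 0 + 18 − 7 = 43, so its missing entry is 59 − 43 = 16.
Row 2: 2 + 12 − 2 + 3 + 16 + 27 = 58, so its missing entry is 59 − 58 = 1.
Row 5: 13 − 4 + 11 − 3 + 19 + 0 = 36, so its missing entry is 59 − 36 = 23.
Column 2: 6 + 1 + 14 + 10 − 4 + 34 = 61, so its missing entry is 59 − 61 = -2.
Row 6: -1 − 2 + 17 + 2 + 13 + 18 = 47, so its missing entry is 59 − 47 = 12.

n = 23, q = 12, c = -2, y = 1, z = 16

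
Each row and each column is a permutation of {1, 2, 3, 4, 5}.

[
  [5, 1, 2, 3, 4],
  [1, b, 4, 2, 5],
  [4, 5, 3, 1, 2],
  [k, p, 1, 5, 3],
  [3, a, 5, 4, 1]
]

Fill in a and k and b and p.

a = 2, k = 2, b = 3, p = 4

For row 2, column 2: row 2 already has {1, 2, 4, 5}; that leaves 3.
Cell (5,2): row 5 already has {1, 3, 4, 5} → 2.
Cell (4,2): column 2 already has {1, 2, 3, 5} → 4.
For row 4, column 1: row 4 already has {1, 3, 4, 5}; that leaves 2.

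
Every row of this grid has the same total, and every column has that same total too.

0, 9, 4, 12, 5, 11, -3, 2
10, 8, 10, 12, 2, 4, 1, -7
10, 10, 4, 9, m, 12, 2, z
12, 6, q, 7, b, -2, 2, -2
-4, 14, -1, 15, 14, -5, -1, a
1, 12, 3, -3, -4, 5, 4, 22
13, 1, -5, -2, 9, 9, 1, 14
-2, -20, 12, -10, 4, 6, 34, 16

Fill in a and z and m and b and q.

a = 8, z = -13, m = 6, b = 4, q = 13

Rows 1 and 2 both sum to 40, so that's the common total.
Column 3 has 4 + 10 + 4 − 1 + 3 − 5 + 12 = 27; the blank must be 40 − 27 = 13.
Row 4 has 12 + 6 + 13 + 7 − 2 + 2 − 2 = 36; the blank must be 40 − 36 = 4.
Column 5 has 5 + 2 + 4 + 14 − 4 + 9 + 4 = 34; the blank must be 40 − 34 = 6.
Row 3 has 10 + 10 + 4 + 9 + 6 + 12 + 2 = 53; the blank must be 40 − 53 = -13.
Row 5 has -4 + 14 − 1 + 15 + 14 − 5 − 1 = 32; the blank must be 40 − 32 = 8.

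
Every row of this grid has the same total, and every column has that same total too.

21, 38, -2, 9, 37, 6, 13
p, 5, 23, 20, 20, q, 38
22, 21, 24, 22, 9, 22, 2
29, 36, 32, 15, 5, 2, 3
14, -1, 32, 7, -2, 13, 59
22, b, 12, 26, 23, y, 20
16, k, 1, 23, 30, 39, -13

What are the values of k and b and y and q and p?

k = 26, b = -3, y = 22, q = 18, p = -2

Rows 1 and 3 both sum to 122, so that's the common total.
Row 7: 16 + 1 + 23 + 30 + 39 − 13 = 96, so its missing entry is 122 − 96 = 26.
Column 2: 38 + 5 + 21 + 36 − 1 + 26 = 125, so its missing entry is 122 − 125 = -3.
Row 6: 22 − 3 + 12 + 26 + 23 + 20 = 100, so its missing entry is 122 − 100 = 22.
Column 6: 6 + 22 + 2 + 13 + 22 + 39 = 104, so its missing entry is 122 − 104 = 18.
Row 2: 5 + 23 + 20 + 20 + 18 + 38 = 124, so its missing entry is 122 − 124 = -2.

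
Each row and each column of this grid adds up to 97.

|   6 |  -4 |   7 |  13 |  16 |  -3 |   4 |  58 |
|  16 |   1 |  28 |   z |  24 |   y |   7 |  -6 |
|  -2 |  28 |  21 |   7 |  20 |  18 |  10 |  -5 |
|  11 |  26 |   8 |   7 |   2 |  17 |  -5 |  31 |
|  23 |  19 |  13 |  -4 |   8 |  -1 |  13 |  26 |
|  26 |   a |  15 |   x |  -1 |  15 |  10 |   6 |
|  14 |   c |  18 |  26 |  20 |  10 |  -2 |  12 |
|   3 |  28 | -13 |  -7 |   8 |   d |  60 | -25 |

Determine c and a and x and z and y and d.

c = -1, a = 0, x = 26, z = 29, y = -2, d = 43

The known cells in row 7 total 98, leaving 97 − 98 = -1 for the blank.
The known cells in column 2 total 97, leaving 97 − 97 = 0 for the blank.
The known cells in row 6 total 71, leaving 97 − 71 = 26 for the blank.
The known cells in row 8 total 54, leaving 97 − 54 = 43 for the blank.
The known cells in column 6 total 99, leaving 97 − 99 = -2 for the blank.
The known cells in row 2 total 68, leaving 97 − 68 = 29 for the blank.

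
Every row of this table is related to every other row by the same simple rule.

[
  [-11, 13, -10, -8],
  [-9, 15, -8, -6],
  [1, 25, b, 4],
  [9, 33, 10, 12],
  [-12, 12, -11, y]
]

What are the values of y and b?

The difference between any two rows is the same in every column — this is an addition table with the headers hidden.
Row 5 minus row 1 is 12 − 13 = -1, so its entry in column 4 is -8 + (-1) = -9.
Row 3 minus row 1 is 25 − 13 = 12, so its entry in column 3 is -10 + 12 = 2.

y = -9, b = 2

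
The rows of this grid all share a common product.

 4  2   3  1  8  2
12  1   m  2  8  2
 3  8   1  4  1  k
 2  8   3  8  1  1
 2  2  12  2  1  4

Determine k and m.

k = 4, m = 1

Rows 4 and 5 each multiply to 384, so every row has product 384.
Row 3: 3×8×1×4×1 = 96, so the missing entry is 384 ÷ 96 = 4.
Row 2: 12×1×2×8×2 = 384, so the missing entry is 384 ÷ 384 = 1.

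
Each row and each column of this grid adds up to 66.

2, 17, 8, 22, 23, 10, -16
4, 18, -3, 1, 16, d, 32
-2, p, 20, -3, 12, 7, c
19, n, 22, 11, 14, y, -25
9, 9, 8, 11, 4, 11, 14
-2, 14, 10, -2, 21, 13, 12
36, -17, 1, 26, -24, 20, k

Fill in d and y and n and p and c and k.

The known cells in row 2 total 68, leaving 66 − 68 = -2 for the blank.
The known cells in row 7 total 42, leaving 66 − 42 = 24 for the blank.
The known cells in column 7 total 41, leaving 66 − 41 = 25 for the blank.
The known cells in row 3 total 59, leaving 66 − 59 = 7 for the blank.
The known cells in column 2 total 48, leaving 66 − 48 = 18 for the blank.
The known cells in row 4 total 59, leaving 66 − 59 = 7 for the blank.

d = -2, y = 7, n = 18, p = 7, c = 25, k = 24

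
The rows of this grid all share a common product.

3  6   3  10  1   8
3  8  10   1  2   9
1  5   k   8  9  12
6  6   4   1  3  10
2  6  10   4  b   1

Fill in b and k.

Rows 1 and 4 each multiply to 4320, so every row has product 4320.
Row 5: 2×6×10×4×1 = 480, so the missing entry is 4320 ÷ 480 = 9.
Row 3: 1×5×8×9×12 = 4320, so the missing entry is 4320 ÷ 4320 = 1.

b = 9, k = 1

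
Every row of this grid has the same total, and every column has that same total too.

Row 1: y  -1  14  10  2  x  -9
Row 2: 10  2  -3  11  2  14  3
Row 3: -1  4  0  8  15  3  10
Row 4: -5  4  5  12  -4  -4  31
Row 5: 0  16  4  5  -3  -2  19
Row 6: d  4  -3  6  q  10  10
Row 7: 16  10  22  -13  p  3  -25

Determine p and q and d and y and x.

Rows 2 and 3 both sum to 39, so that's the common total.
The known cells in row 7 total 13, leaving 39 − 13 = 26 for the blank.
The known cells in column 5 total 38, leaving 39 − 38 = 1 for the blank.
The known cells in row 6 total 28, leaving 39 − 28 = 11 for the blank.
The known cells in column 1 total 31, leaving 39 − 31 = 8 for the blank.
The known cells in row 1 total 24, leaving 39 − 24 = 15 for the blank.

p = 26, q = 1, d = 11, y = 8, x = 15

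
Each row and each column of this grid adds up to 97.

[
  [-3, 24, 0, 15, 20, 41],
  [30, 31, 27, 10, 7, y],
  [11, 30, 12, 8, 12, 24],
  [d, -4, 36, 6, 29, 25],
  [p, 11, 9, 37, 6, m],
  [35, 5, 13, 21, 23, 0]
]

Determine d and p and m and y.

d = 5, p = 19, m = 15, y = -8

Row 2: 30 + 31 + 27 + 10 + 7 = 105, so its missing entry is 97 − 105 = -8.
Column 6: 41 − 8 + 24 + 25 + 0 = 82, so its missing entry is 97 − 82 = 15.
Row 5: 11 + 9 + 37 + 6 + 15 = 78, so its missing entry is 97 − 78 = 19.
Row 4: -4 + 36 + 6 + 29 + 25 = 92, so its missing entry is 97 − 92 = 5.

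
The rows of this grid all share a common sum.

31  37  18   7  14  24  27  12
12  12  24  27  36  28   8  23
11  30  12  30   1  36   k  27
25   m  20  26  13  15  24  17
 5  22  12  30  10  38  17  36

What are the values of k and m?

Rows 2 and 5 both add up to 170, so every row sums to 170.
Row 3: 11 + 30 + 12 + 30 + 1 + 36 + 27 = 147, so the missing entry is 170 − 147 = 23.
Row 4: 25 + 20 + 26 + 13 + 15 + 24 + 17 = 140, so the missing entry is 170 − 140 = 30.

k = 23, m = 30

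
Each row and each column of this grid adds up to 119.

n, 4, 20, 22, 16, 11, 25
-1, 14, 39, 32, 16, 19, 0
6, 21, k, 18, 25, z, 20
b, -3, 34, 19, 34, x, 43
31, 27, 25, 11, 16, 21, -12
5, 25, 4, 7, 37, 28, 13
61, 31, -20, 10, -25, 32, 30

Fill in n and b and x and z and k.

Row 1: 4 + 20 + 22 + 16 + 11 + 25 = 98, so its missing entry is 119 − 98 = 21.
Column 1: 21 − 1 + 6 + 31 + 5 + 61 = 123, so its missing entry is 119 − 123 = -4.
Column 3: 20 + 39 + 34 + 25 + 4 − 20 = 102, so its missing entry is 119 − 102 = 17.
Row 3: 6 + 21 + 17 + 18 + 25 + 20 = 107, so its missing entry is 119 − 107 = 12.
Row 4: -4 − 3 + 34 + 19 + 34 + 43 = 123, so its missing entry is 119 − 123 = -4.

n = 21, b = -4, x = -4, z = 12, k = 17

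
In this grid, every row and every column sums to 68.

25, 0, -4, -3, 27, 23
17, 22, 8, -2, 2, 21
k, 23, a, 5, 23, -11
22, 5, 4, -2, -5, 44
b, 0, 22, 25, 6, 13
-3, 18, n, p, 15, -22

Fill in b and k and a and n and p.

Row 5: 0 + 22 + 25 + 6 + 13 = 66, so its missing entry is 68 − 66 = 2.
Column 1: 25 + 17 + 22 + 2 − 3 = 63, so its missing entry is 68 − 63 = 5.
Row 3: 5 + 23 + 5 + 23 − 11 = 45, so its missing entry is 68 − 45 = 23.
Column 4: -3 − 2 + 5 − 2 + 25 = 23, so its missing entry is 68 − 23 = 45.
Row 6: -3 + 18 + 45 + 15 − 22 = 53, so its missing entry is 68 − 53 = 15.

b = 2, k = 5, a = 23, n = 15, p = 45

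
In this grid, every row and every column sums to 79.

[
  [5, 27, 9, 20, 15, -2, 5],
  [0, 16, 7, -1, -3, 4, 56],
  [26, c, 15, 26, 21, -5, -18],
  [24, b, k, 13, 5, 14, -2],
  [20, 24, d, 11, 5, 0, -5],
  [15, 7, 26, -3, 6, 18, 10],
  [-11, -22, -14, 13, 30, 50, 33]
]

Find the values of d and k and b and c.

Row 3 has 26 + 15 + 26 + 21 − 5 − 18 = 65; the blank must be 79 − 65 = 14.
Column 2 has 27 + 16 + 14 + 24 + 7 − 22 = 66; the blank must be 79 − 66 = 13.
Row 4 has 24 + 13 + 13 + 5 + 14 − 2 = 67; the blank must be 79 − 67 = 12.
Row 5 has 20 + 24 + 11 + 5 + 0 − 5 = 55; the blank must be 79 − 55 = 24.

d = 24, k = 12, b = 13, c = 14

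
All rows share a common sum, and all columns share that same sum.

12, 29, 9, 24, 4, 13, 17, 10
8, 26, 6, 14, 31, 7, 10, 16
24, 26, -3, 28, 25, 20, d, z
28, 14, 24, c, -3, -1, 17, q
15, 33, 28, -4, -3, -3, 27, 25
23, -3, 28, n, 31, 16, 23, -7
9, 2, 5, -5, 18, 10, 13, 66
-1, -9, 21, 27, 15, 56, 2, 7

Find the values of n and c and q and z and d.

n = 7, c = 27, q = 12, z = -11, d = 9

Rows 1 and 2 both sum to 118, so that's the common total.
Column 7 has 17 + 10 + 17 + 27 + 23 + 13 + 2 = 109; the blank must be 118 − 109 = 9.
Row 3 has 24 + 26 − 3 + 28 + 25 + 20 + 9 = 129; the blank must be 118 − 129 = -11.
Column 8 has 10 + 16 − 11 + 25 − 7 + 66 + 7 = 106; the blank must be 118 − 106 = 12.
Row 4 has 28 + 14 + 24 − 3 − 1 + 17 + 12 = 91; the blank must be 118 − 91 = 27.
Row 6 has 23 − 3 + 28 + 31 + 16 + 23 − 7 = 111; the blank must be 118 − 111 = 7.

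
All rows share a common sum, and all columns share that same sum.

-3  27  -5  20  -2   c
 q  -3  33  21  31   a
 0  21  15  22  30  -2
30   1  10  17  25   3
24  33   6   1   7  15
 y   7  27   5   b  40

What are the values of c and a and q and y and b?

c = 49, a = -19, q = 23, y = 12, b = -5

Rows 3 and 4 both sum to 86, so that's the common total.
The known cells in column 5 total 91, leaving 86 − 91 = -5 for the blank.
The known cells in row 6 total 74, leaving 86 − 74 = 12 for the blank.
The known cells in row 1 total 37, leaving 86 − 37 = 49 for the blank.
The known cells in column 6 total 105, leaving 86 − 105 = -19 for the blank.
The known cells in row 2 total 63, leaving 86 − 63 = 23 for the blank.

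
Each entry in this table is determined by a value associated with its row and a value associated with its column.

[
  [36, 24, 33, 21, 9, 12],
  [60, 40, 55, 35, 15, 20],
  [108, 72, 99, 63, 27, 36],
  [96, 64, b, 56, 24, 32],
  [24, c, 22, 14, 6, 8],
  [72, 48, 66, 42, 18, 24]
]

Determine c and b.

Each row is a constant multiple of every other row — this is a multiplication table with the headers hidden.
Row 5 is 14/21 = 2/3 times row 1, so its entry in column 2 is 24 × 2/3 = 16.
Row 4 is 56/21 = 8/3 times row 1, so its entry in column 3 is 33 × 8/3 = 88.

c = 16, b = 88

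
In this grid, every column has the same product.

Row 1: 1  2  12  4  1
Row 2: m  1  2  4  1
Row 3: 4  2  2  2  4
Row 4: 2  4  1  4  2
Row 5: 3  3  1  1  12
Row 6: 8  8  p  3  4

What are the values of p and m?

Columns 2 and 5 each multiply to 384, so every column has product 384.
Column 3: 12×2×2×1×1 = 48, so the missing entry is 384 ÷ 48 = 8.
Column 1: 1×4×2×3×8 = 192, so the missing entry is 384 ÷ 192 = 2.

p = 8, m = 2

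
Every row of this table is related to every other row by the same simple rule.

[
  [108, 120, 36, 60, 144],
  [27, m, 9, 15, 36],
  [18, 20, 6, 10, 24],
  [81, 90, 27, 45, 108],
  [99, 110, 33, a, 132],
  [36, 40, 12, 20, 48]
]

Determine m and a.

m = 30, a = 55

Each row is a constant multiple of every other row — this is a multiplication table with the headers hidden.
Row 2 is 9/36 = 1/4 times row 1, so its entry in column 2 is 120 × 1/4 = 30.
Row 5 is 33/36 = 11/12 times row 1, so its entry in column 4 is 60 × 11/12 = 55.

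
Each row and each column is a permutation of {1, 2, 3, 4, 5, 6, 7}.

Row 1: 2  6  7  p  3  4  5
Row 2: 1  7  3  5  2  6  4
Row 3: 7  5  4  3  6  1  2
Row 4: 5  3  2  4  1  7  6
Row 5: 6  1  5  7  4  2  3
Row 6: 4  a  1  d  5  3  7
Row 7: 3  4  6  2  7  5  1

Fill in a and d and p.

Cell (1,4): row 1 already has {2, 3, 4, 5, 6, 7} → 1.
At (row 6, col 4): column 4 already has {1, 2, 3, 4, 5, 7}, so the value is 6.
At (row 6, col 2): row 6 already has {1, 3, 4, 5, 6, 7}, so the value is 2.

a = 2, d = 6, p = 1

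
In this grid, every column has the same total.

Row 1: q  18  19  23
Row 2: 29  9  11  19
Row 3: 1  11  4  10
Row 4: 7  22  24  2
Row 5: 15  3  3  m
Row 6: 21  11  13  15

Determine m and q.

The complete columns each total 74.
Column 4 is missing 74 − 69 = 5 (since 23 + 19 + 10 + 2 + 15 = 69).
Column 1 is missing 74 − 73 = 1 (since 29 + 1 + 7 + 15 + 21 = 73).

m = 5, q = 1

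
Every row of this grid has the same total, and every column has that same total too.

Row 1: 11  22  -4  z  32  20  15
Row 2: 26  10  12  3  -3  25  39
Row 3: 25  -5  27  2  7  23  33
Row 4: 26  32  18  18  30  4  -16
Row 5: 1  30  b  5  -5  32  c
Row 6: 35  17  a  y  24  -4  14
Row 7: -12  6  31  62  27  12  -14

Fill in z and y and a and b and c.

Rows 2 and 3 both sum to 112, so that's the common total.
Row 1 has 11 + 22 − 4 + 32 + 20 + 15 = 96; the blank must be 112 − 96 = 16.
Column 7 has 15 + 39 + 33 − 16 + 14 − 14 = 71; the blank must be 112 − 71 = 41.
Row 5 has 1 + 30 + 5 − 5 + 32 + 41 = 104; the blank must be 112 − 104 = 8.
Column 4 has 16 + 3 + 2 + 18 + 5 + 62 = 106; the blank must be 112 − 106 = 6.
Row 6 has 35 + 17 + 6 + 24 − 4 + 14 = 92; the blank must be 112 − 92 = 20.

z = 16, y = 6, a = 20, b = 8, c = 41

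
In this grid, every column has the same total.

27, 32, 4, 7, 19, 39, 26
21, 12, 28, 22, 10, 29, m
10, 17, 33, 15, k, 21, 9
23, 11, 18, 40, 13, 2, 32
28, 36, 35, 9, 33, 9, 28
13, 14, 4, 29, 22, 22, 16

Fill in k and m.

The complete columns each total 122.
Column 5 is missing 122 − 97 = 25 (since 19 + 10 + 13 + 33 + 22 = 97).
Column 7 is missing 122 − 111 = 11 (since 26 + 9 + 32 + 28 + 16 = 111).

k = 25, m = 11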